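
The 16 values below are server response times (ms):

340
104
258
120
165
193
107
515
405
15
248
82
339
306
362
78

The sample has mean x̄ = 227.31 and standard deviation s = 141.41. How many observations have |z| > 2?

1

Cutoffs: x̄ ± 2s = [-55.51, 510.13].
Outside the cutoffs: 515.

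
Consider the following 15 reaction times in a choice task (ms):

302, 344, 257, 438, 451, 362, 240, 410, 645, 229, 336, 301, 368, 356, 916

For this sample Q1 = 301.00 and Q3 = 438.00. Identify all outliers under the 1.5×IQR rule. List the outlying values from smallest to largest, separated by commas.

IQR = Q3 − Q1 = 438.00 − 301.00 = 137.00.
Lower fence = Q1 − 1.5·IQR = 301.00 − 205.50 = 95.50.
Upper fence = Q3 + 1.5·IQR = 438.00 + 205.50 = 643.50.
645 > 643.50 → outlier.
916 > 643.50 → outlier.
All remaining values lie within [95.50, 643.50].

645, 916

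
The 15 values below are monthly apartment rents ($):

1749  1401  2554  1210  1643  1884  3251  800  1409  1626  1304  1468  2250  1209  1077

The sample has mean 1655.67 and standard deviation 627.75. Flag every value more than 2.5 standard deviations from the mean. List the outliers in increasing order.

3251

Cutoffs at x̄ ± 2.5s: 1655.67 ± 2.5·627.75 = [86.295, 3225.045].
3251: z = 2.54, |z| > 2.5 → outlier.
Every other value lies within [86.295, 3225.045].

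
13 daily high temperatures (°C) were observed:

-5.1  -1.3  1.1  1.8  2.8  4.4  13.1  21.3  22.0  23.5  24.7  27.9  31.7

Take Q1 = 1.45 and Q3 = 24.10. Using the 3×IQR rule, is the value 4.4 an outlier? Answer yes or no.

no

IQR = Q3 − Q1 = 24.10 − 1.45 = 22.65.
Lower fence = Q1 − 3·IQR = 1.45 − 67.95 = -66.50.
Upper fence = Q3 + 3·IQR = 24.10 + 67.95 = 92.05.
4.4 lies within [-66.50, 92.05].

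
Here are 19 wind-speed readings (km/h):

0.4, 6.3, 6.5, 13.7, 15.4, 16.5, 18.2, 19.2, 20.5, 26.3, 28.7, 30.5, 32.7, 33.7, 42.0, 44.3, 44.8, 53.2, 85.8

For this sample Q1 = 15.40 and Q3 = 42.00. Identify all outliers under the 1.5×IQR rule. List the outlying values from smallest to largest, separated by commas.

IQR = Q3 − Q1 = 42.00 − 15.40 = 26.60.
Lower fence = Q1 − 1.5·IQR = 15.40 − 39.90 = -24.50.
Upper fence = Q3 + 1.5·IQR = 42.00 + 39.90 = 81.90.
85.8 > 81.90 → outlier.
All remaining values lie within [-24.50, 81.90].

85.8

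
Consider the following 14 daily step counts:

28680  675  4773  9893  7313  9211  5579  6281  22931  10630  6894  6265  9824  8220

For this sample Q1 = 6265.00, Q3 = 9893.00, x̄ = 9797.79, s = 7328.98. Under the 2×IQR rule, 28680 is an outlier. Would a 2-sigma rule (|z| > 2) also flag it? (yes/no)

z = (28680 − 9797.79) / 7328.98 = 2.58.
|z| = 2.58 > 2.

yes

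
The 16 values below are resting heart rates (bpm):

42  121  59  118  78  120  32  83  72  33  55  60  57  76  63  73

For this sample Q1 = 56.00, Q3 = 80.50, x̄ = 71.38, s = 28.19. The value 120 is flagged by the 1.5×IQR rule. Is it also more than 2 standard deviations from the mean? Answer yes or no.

z = (120 − 71.38) / 28.19 = 1.72.
|z| = 1.72 ≤ 2.

no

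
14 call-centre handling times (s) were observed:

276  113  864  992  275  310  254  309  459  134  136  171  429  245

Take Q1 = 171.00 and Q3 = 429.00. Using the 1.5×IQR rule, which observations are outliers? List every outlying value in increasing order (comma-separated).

864, 992

IQR = Q3 − Q1 = 429.00 − 171.00 = 258.00.
Lower fence = Q1 − 1.5·IQR = 171.00 − 387.00 = -216.00.
Upper fence = Q3 + 1.5·IQR = 429.00 + 387.00 = 816.00.
864 > 816.00 → outlier.
992 > 816.00 → outlier.
All remaining values lie within [-216.00, 816.00].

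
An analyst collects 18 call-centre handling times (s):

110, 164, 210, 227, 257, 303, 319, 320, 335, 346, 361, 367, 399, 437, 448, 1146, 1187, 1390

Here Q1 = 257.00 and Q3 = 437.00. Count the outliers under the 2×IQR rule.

IQR = 180.00; fences at 257.00 − 360.00 = -103.00 and 437.00 + 360.00 = 797.00.
Outside the cutoffs: 1146, 1187, 1390.

3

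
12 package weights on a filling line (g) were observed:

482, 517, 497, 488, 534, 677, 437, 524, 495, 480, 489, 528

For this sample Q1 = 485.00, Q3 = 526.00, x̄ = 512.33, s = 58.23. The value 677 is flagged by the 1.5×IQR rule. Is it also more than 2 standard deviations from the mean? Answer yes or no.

z = (677 − 512.33) / 58.23 = 2.83.
|z| = 2.83 > 2.

yes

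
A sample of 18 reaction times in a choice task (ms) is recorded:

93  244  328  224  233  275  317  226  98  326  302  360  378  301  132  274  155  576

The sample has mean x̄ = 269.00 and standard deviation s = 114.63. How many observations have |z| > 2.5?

1

Cutoffs: x̄ ± 2.5s = [-17.575, 555.575].
Outside the cutoffs: 576.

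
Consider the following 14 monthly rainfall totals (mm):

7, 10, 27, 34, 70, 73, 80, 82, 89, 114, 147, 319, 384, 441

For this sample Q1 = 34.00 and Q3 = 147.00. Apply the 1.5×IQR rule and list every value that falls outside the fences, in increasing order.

319, 384, 441

IQR = Q3 − Q1 = 147.00 − 34.00 = 113.00.
Lower fence = Q1 − 1.5·IQR = 34.00 − 169.50 = -135.50.
Upper fence = Q3 + 1.5·IQR = 147.00 + 169.50 = 316.50.
319 > 316.50 → outlier.
384 > 316.50 → outlier.
441 > 316.50 → outlier.
All remaining values lie within [-135.50, 316.50].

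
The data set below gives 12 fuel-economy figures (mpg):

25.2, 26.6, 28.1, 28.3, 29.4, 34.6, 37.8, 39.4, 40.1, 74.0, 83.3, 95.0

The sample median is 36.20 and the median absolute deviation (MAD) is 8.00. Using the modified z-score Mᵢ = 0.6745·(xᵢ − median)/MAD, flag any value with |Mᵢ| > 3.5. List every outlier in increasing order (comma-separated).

|Mᵢ| > 3.5 ⇔ |xᵢ − 36.20| > 3.5·8.00/0.6745 = 41.51.
So outliers lie outside [-5.31, 77.71].
83.3: M = 3.97 → outlier.
95.0: M = 4.96 → outlier.

83.3, 95.0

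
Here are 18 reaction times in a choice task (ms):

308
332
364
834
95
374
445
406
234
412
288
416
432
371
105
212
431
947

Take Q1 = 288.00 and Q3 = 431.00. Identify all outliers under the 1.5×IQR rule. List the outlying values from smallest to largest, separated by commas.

834, 947

IQR = Q3 − Q1 = 431.00 − 288.00 = 143.00.
Lower fence = Q1 − 1.5·IQR = 288.00 − 214.50 = 73.50.
Upper fence = Q3 + 1.5·IQR = 431.00 + 214.50 = 645.50.
834 > 645.50 → outlier.
947 > 645.50 → outlier.
All remaining values lie within [73.50, 645.50].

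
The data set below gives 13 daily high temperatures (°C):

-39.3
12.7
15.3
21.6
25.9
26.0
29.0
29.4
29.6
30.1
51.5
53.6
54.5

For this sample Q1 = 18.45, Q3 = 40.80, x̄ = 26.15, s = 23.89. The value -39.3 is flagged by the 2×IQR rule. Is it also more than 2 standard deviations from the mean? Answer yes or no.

yes

z = (-39.3 − 26.15) / 23.89 = -2.74.
|z| = 2.74 > 2.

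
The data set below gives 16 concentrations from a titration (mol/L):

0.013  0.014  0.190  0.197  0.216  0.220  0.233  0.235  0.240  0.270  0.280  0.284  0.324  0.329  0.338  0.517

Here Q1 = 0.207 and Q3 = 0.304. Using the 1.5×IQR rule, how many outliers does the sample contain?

3

IQR = 0.097; fences at 0.207 − 0.1455 = 0.0615 and 0.304 + 0.1455 = 0.4495.
Outside the cutoffs: 0.013, 0.014, 0.517.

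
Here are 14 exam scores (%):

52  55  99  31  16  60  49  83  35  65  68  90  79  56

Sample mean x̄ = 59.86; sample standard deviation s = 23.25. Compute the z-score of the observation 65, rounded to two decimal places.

z = (65 − 59.86) / 23.25 = 0.22.

0.22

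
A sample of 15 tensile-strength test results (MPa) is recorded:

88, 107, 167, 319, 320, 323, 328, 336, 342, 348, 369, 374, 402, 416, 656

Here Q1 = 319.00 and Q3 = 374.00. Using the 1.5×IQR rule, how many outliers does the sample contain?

IQR = 55.00; fences at 319.00 − 82.50 = 236.50 and 374.00 + 82.50 = 456.50.
Outside the cutoffs: 88, 107, 167, 656.

4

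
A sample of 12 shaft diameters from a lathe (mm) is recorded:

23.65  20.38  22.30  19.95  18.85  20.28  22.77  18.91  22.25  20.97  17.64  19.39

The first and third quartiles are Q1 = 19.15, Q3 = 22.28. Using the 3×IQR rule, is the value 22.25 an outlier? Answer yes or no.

no

IQR = Q3 − Q1 = 22.28 − 19.15 = 3.13.
Lower fence = Q1 − 3·IQR = 19.15 − 9.39 = 9.76.
Upper fence = Q3 + 3·IQR = 22.28 + 9.39 = 31.67.
22.25 lies within [9.76, 31.67].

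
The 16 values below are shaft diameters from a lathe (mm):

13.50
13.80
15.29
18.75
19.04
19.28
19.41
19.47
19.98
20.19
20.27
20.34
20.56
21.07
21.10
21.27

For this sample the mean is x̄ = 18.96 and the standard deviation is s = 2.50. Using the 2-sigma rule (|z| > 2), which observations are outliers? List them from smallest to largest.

13.50, 13.80

Cutoffs at x̄ ± 2s: 18.96 ± 2·2.50 = [13.96, 23.96].
13.50: z = -2.18, |z| > 2 → outlier.
13.80: z = -2.06, |z| > 2 → outlier.
Every other value lies within [13.96, 23.96].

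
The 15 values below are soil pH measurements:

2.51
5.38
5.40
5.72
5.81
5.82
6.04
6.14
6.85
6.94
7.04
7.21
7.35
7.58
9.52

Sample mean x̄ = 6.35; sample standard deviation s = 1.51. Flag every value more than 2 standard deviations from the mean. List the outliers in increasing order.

Cutoffs at x̄ ± 2s: 6.35 ± 2·1.51 = [3.33, 9.37].
2.51: z = -2.54, |z| > 2 → outlier.
9.52: z = 2.10, |z| > 2 → outlier.
Every other value lies within [3.33, 9.37].

2.51, 9.52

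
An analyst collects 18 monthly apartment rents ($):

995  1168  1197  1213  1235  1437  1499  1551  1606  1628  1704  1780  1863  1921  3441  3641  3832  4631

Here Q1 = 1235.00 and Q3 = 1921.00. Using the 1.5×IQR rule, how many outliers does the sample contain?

IQR = 686.00; fences at 1235.00 − 1029.00 = 206.00 and 1921.00 + 1029.00 = 2950.00.
Outside the cutoffs: 3441, 3641, 3832, 4631.

4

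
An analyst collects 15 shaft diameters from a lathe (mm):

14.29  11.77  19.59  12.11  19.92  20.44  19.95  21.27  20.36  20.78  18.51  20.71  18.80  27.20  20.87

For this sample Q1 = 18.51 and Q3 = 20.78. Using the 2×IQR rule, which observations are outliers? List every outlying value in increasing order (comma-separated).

IQR = Q3 − Q1 = 20.78 − 18.51 = 2.27.
Lower fence = Q1 − 2·IQR = 18.51 − 4.54 = 13.97.
Upper fence = Q3 + 2·IQR = 20.78 + 4.54 = 25.32.
11.77 < 13.97 → outlier.
12.11 < 13.97 → outlier.
27.20 > 25.32 → outlier.
All remaining values lie within [13.97, 25.32].

11.77, 12.11, 27.20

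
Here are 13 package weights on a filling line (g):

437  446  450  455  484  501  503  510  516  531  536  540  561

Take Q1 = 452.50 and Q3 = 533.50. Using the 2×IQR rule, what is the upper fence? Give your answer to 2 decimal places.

695.50

IQR = Q3 − Q1 = 533.50 − 452.50 = 81.00.
Lower fence = Q1 − 2·IQR = 452.50 − 162.00 = 290.50.
Upper fence = Q3 + 2·IQR = 533.50 + 162.00 = 695.50.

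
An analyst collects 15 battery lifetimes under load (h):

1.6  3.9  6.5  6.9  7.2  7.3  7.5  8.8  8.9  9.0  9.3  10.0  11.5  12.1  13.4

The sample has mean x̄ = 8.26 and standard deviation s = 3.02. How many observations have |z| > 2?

1

Cutoffs: x̄ ± 2s = [2.22, 14.30].
Outside the cutoffs: 1.6.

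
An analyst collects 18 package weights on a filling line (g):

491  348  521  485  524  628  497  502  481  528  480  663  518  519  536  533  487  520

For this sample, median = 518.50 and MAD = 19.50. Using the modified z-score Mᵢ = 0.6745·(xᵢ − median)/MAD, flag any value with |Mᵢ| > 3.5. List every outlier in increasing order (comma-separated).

|Mᵢ| > 3.5 ⇔ |xᵢ − 518.50| > 3.5·19.50/0.6745 = 101.19.
So outliers lie outside [417.31, 619.69].
348: M = -5.90 → outlier.
628: M = 3.79 → outlier.
663: M = 5.00 → outlier.

348, 628, 663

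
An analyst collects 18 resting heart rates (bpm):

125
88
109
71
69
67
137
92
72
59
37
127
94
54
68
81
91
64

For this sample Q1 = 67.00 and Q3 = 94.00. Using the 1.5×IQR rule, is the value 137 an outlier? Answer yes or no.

yes

IQR = Q3 − Q1 = 94.00 − 67.00 = 27.00.
Lower fence = Q1 − 1.5·IQR = 67.00 − 40.50 = 26.50.
Upper fence = Q3 + 1.5·IQR = 94.00 + 40.50 = 134.50.
137 lies above the upper fence.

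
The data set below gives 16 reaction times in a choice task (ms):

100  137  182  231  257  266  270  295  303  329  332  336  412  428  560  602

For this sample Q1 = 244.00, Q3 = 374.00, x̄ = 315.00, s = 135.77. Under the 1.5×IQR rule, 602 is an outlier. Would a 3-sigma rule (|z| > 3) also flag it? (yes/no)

no

z = (602 − 315.00) / 135.77 = 2.11.
|z| = 2.11 ≤ 3.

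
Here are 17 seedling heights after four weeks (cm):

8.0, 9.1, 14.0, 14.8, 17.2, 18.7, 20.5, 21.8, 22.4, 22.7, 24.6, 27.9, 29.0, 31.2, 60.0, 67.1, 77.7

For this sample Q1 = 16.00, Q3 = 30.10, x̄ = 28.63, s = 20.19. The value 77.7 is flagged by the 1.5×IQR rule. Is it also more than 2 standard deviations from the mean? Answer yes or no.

z = (77.7 − 28.63) / 20.19 = 2.43.
|z| = 2.43 > 2.

yes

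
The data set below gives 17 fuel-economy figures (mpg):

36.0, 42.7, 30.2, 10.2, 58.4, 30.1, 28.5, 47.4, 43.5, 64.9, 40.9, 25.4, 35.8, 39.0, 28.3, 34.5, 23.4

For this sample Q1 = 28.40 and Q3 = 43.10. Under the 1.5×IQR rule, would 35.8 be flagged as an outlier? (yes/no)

no

IQR = Q3 − Q1 = 43.10 − 28.40 = 14.70.
Lower fence = Q1 − 1.5·IQR = 28.40 − 22.05 = 6.35.
Upper fence = Q3 + 1.5·IQR = 43.10 + 22.05 = 65.15.
35.8 lies within [6.35, 65.15].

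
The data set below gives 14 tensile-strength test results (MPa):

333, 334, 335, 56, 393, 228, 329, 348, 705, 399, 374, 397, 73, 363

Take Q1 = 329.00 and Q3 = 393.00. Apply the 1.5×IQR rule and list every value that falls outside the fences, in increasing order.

IQR = Q3 − Q1 = 393.00 − 329.00 = 64.00.
Lower fence = Q1 − 1.5·IQR = 329.00 − 96.00 = 233.00.
Upper fence = Q3 + 1.5·IQR = 393.00 + 96.00 = 489.00.
56 < 233.00 → outlier.
73 < 233.00 → outlier.
228 < 233.00 → outlier.
705 > 489.00 → outlier.
All remaining values lie within [233.00, 489.00].

56, 73, 228, 705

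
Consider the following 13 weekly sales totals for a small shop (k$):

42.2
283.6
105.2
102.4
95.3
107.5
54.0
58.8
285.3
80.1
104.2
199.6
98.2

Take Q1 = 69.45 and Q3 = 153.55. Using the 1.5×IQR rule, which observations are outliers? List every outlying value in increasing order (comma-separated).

283.6, 285.3

IQR = Q3 − Q1 = 153.55 − 69.45 = 84.10.
Lower fence = Q1 − 1.5·IQR = 69.45 − 126.15 = -56.70.
Upper fence = Q3 + 1.5·IQR = 153.55 + 126.15 = 279.70.
283.6 > 279.70 → outlier.
285.3 > 279.70 → outlier.
All remaining values lie within [-56.70, 279.70].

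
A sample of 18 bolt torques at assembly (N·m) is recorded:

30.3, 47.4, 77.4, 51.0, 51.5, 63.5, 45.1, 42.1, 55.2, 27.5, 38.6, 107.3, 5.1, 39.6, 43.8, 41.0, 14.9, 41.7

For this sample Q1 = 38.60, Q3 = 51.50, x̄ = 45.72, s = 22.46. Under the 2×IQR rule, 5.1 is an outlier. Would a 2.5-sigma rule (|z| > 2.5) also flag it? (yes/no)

z = (5.1 − 45.72) / 22.46 = -1.81.
|z| = 1.81 ≤ 2.5.

no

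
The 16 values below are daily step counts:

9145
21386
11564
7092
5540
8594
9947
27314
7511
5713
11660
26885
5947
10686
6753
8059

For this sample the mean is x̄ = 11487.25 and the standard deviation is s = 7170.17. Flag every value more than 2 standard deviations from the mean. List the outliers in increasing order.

Cutoffs at x̄ ± 2s: 11487.25 ± 2·7170.17 = [-2853.09, 25827.59].
26885: z = 2.15, |z| > 2 → outlier.
27314: z = 2.21, |z| > 2 → outlier.
Every other value lies within [-2853.09, 25827.59].

26885, 27314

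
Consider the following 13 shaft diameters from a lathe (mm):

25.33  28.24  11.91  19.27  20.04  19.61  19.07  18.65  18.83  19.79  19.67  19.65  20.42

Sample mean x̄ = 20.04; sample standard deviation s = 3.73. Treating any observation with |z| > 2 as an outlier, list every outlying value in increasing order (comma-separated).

11.91, 28.24

Cutoffs at x̄ ± 2s: 20.04 ± 2·3.73 = [12.58, 27.50].
11.91: z = -2.18, |z| > 2 → outlier.
28.24: z = 2.20, |z| > 2 → outlier.
Every other value lies within [12.58, 27.50].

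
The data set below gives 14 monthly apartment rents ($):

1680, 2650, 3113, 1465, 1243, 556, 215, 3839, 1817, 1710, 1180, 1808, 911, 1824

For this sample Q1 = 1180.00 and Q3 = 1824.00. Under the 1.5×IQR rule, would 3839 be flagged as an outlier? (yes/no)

yes

IQR = Q3 − Q1 = 1824.00 − 1180.00 = 644.00.
Lower fence = Q1 − 1.5·IQR = 1180.00 − 966.00 = 214.00.
Upper fence = Q3 + 1.5·IQR = 1824.00 + 966.00 = 2790.00.
3839 lies above the upper fence.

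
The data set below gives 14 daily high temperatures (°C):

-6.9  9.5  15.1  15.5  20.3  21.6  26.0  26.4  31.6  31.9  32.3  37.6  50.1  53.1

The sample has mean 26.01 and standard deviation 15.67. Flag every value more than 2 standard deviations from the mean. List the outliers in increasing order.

-6.9

Cutoffs at x̄ ± 2s: 26.01 ± 2·15.67 = [-5.33, 57.35].
-6.9: z = -2.10, |z| > 2 → outlier.
Every other value lies within [-5.33, 57.35].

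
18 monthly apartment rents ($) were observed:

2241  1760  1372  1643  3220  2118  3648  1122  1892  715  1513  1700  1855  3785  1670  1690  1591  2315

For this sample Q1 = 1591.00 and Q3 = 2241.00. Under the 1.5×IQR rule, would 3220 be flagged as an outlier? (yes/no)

yes

IQR = Q3 − Q1 = 2241.00 − 1591.00 = 650.00.
Lower fence = Q1 − 1.5·IQR = 1591.00 − 975.00 = 616.00.
Upper fence = Q3 + 1.5·IQR = 2241.00 + 975.00 = 3216.00.
3220 lies above the upper fence.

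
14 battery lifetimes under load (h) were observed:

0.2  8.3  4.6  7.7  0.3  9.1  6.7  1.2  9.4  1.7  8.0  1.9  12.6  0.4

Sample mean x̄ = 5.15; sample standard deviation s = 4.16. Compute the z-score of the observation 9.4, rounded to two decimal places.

1.02

z = (9.4 − 5.15) / 4.16 = 1.02.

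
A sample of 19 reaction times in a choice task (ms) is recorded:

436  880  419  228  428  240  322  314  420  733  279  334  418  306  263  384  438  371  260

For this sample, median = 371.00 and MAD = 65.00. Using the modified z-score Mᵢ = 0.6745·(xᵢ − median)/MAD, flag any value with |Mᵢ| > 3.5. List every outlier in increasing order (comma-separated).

|Mᵢ| > 3.5 ⇔ |xᵢ − 371.00| > 3.5·65.00/0.6745 = 337.29.
So outliers lie outside [33.71, 708.29].
733: M = 3.76 → outlier.
880: M = 5.28 → outlier.

733, 880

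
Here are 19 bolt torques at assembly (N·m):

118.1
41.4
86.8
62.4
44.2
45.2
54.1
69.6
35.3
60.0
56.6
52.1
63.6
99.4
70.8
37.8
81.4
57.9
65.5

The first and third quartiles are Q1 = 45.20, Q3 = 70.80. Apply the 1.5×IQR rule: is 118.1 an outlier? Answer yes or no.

IQR = Q3 − Q1 = 70.80 − 45.20 = 25.60.
Lower fence = Q1 − 1.5·IQR = 45.20 − 38.40 = 6.80.
Upper fence = Q3 + 1.5·IQR = 70.80 + 38.40 = 109.20.
118.1 lies above the upper fence.

yes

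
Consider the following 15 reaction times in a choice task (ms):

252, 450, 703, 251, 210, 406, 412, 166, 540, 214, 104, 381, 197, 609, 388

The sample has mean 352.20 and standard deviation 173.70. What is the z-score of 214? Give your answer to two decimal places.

z = (214 − 352.20) / 173.70 = -0.80.

-0.80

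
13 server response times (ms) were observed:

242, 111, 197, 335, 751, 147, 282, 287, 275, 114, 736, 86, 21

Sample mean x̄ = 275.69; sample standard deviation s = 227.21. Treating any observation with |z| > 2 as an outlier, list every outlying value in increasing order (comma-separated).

736, 751

Cutoffs at x̄ ± 2s: 275.69 ± 2·227.21 = [-178.73, 730.11].
736: z = 2.03, |z| > 2 → outlier.
751: z = 2.09, |z| > 2 → outlier.
Every other value lies within [-178.73, 730.11].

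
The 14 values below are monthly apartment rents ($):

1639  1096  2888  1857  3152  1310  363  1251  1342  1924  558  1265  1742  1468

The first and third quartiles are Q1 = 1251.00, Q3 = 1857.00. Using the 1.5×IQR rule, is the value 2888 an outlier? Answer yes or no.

yes

IQR = Q3 − Q1 = 1857.00 − 1251.00 = 606.00.
Lower fence = Q1 − 1.5·IQR = 1251.00 − 909.00 = 342.00.
Upper fence = Q3 + 1.5·IQR = 1857.00 + 909.00 = 2766.00.
2888 lies above the upper fence.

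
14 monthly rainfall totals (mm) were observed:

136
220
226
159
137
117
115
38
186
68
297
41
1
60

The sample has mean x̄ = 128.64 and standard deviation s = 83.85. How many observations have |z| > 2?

Cutoffs: x̄ ± 2s = [-39.06, 296.34].
Outside the cutoffs: 297.

1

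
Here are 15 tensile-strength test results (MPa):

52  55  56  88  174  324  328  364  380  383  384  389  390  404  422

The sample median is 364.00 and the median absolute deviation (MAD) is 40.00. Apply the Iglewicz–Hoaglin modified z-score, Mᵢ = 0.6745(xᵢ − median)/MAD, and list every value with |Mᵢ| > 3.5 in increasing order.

|Mᵢ| > 3.5 ⇔ |xᵢ − 364.00| > 3.5·40.00/0.6745 = 207.56.
So outliers lie outside [156.44, 571.56].
52: M = -5.26 → outlier.
55: M = -5.21 → outlier.
56: M = -5.19 → outlier.
88: M = -4.65 → outlier.

52, 55, 56, 88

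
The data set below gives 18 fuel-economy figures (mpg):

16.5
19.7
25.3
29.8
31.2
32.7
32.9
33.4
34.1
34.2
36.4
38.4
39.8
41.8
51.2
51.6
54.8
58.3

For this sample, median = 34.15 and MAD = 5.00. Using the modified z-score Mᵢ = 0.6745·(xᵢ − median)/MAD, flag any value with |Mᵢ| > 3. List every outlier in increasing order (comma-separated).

58.3

|Mᵢ| > 3 ⇔ |xᵢ − 34.15| > 3·5.00/0.6745 = 22.24.
So outliers lie outside [11.91, 56.39].
58.3: M = 3.26 → outlier.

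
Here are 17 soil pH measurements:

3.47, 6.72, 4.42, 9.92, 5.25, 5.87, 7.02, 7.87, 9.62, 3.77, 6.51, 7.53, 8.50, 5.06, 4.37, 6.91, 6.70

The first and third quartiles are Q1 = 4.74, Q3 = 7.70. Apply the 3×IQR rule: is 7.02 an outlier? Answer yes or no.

no

IQR = Q3 − Q1 = 7.70 − 4.74 = 2.96.
Lower fence = Q1 − 3·IQR = 4.74 − 8.88 = -4.14.
Upper fence = Q3 + 3·IQR = 7.70 + 8.88 = 16.58.
7.02 lies within [-4.14, 16.58].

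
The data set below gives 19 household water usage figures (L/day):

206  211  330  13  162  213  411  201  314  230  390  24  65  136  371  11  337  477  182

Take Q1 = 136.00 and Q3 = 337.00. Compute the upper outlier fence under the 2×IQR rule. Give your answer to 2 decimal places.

739.00

IQR = Q3 − Q1 = 337.00 − 136.00 = 201.00.
Lower fence = Q1 − 2·IQR = 136.00 − 402.00 = -266.00.
Upper fence = Q3 + 2·IQR = 337.00 + 402.00 = 739.00.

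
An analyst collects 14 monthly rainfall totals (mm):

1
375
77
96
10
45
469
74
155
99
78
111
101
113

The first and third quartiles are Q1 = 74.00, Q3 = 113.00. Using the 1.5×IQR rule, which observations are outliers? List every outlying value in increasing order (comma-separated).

IQR = Q3 − Q1 = 113.00 − 74.00 = 39.00.
Lower fence = Q1 − 1.5·IQR = 74.00 − 58.50 = 15.50.
Upper fence = Q3 + 1.5·IQR = 113.00 + 58.50 = 171.50.
1 < 15.50 → outlier.
10 < 15.50 → outlier.
375 > 171.50 → outlier.
469 > 171.50 → outlier.
All remaining values lie within [15.50, 171.50].

1, 10, 375, 469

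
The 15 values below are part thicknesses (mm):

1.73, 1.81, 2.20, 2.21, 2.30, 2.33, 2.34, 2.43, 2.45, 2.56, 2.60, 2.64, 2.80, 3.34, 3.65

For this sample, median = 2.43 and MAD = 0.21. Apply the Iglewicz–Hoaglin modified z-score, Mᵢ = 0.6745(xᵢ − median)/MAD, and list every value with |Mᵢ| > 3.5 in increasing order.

|Mᵢ| > 3.5 ⇔ |xᵢ − 2.43| > 3.5·0.21/0.6745 = 1.09.
So outliers lie outside [1.34, 3.52].
3.65: M = 3.92 → outlier.

3.65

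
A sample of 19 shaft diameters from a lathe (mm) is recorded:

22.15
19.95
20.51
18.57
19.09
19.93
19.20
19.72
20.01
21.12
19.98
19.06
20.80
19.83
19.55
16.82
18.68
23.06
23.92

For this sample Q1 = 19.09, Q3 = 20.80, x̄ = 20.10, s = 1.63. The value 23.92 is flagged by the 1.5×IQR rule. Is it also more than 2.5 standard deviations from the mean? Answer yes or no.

no

z = (23.92 − 20.10) / 1.63 = 2.34.
|z| = 2.34 ≤ 2.5.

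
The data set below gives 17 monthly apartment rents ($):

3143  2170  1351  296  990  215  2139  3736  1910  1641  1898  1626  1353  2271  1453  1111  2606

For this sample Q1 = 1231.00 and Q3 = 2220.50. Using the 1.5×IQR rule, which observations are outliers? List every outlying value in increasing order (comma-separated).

3736

IQR = Q3 − Q1 = 2220.50 − 1231.00 = 989.50.
Lower fence = Q1 − 1.5·IQR = 1231.00 − 1484.25 = -253.25.
Upper fence = Q3 + 1.5·IQR = 2220.50 + 1484.25 = 3704.75.
3736 > 3704.75 → outlier.
All remaining values lie within [-253.25, 3704.75].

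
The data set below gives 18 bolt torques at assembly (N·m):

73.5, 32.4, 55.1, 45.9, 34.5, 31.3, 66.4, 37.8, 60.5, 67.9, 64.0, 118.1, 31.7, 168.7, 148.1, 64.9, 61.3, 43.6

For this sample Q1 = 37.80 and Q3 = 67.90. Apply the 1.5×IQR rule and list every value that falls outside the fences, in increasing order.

IQR = Q3 − Q1 = 67.90 − 37.80 = 30.10.
Lower fence = Q1 − 1.5·IQR = 37.80 − 45.15 = -7.35.
Upper fence = Q3 + 1.5·IQR = 67.90 + 45.15 = 113.05.
118.1 > 113.05 → outlier.
148.1 > 113.05 → outlier.
168.7 > 113.05 → outlier.
All remaining values lie within [-7.35, 113.05].

118.1, 148.1, 168.7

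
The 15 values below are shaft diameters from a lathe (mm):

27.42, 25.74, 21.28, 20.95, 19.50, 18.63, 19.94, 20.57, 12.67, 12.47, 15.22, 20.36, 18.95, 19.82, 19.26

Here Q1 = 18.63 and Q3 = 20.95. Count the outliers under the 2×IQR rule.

4

IQR = 2.32; fences at 18.63 − 4.64 = 13.99 and 20.95 + 4.64 = 25.59.
Outside the cutoffs: 12.47, 12.67, 25.74, 27.42.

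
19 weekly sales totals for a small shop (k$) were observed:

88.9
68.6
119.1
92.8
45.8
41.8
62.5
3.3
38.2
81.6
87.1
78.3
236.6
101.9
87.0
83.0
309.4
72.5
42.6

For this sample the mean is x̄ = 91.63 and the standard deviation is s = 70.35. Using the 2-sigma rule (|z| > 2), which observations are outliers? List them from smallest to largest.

Cutoffs at x̄ ± 2s: 91.63 ± 2·70.35 = [-49.07, 232.33].
236.6: z = 2.06, |z| > 2 → outlier.
309.4: z = 3.10, |z| > 2 → outlier.
Every other value lies within [-49.07, 232.33].

236.6, 309.4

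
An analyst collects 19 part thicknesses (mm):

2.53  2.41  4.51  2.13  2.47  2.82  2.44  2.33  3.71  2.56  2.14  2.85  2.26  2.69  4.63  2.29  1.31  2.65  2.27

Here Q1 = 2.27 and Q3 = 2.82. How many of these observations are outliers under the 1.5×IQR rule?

4

IQR = 0.55; fences at 2.27 − 0.825 = 1.445 and 2.82 + 0.825 = 3.645.
Outside the cutoffs: 1.31, 3.71, 4.51, 4.63.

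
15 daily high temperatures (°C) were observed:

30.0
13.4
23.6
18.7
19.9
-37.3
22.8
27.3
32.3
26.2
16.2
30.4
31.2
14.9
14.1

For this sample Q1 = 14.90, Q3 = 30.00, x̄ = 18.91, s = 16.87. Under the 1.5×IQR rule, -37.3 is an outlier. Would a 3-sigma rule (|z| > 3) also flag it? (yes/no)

yes

z = (-37.3 − 18.91) / 16.87 = -3.33.
|z| = 3.33 > 3.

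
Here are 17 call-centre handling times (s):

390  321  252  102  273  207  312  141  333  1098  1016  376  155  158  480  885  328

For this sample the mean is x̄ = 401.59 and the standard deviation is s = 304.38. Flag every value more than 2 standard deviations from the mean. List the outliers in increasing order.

1016, 1098

Cutoffs at x̄ ± 2s: 401.59 ± 2·304.38 = [-207.17, 1010.35].
1016: z = 2.02, |z| > 2 → outlier.
1098: z = 2.29, |z| > 2 → outlier.
Every other value lies within [-207.17, 1010.35].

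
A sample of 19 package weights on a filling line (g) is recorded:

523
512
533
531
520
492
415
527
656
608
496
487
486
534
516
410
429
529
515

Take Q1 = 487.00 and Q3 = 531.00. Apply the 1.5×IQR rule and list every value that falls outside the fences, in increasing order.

410, 415, 608, 656

IQR = Q3 − Q1 = 531.00 − 487.00 = 44.00.
Lower fence = Q1 − 1.5·IQR = 487.00 − 66.00 = 421.00.
Upper fence = Q3 + 1.5·IQR = 531.00 + 66.00 = 597.00.
410 < 421.00 → outlier.
415 < 421.00 → outlier.
608 > 597.00 → outlier.
656 > 597.00 → outlier.
All remaining values lie within [421.00, 597.00].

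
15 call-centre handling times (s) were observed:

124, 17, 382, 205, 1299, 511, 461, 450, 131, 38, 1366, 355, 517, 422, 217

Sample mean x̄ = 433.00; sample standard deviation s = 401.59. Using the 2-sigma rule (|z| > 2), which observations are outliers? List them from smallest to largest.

Cutoffs at x̄ ± 2s: 433.00 ± 2·401.59 = [-370.18, 1236.18].
1299: z = 2.16, |z| > 2 → outlier.
1366: z = 2.32, |z| > 2 → outlier.
Every other value lies within [-370.18, 1236.18].

1299, 1366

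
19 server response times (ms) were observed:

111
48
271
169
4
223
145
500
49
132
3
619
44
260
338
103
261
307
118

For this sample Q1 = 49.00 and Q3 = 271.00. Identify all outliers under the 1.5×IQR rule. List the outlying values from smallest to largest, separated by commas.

IQR = Q3 − Q1 = 271.00 − 49.00 = 222.00.
Lower fence = Q1 − 1.5·IQR = 49.00 − 333.00 = -284.00.
Upper fence = Q3 + 1.5·IQR = 271.00 + 333.00 = 604.00.
619 > 604.00 → outlier.
All remaining values lie within [-284.00, 604.00].

619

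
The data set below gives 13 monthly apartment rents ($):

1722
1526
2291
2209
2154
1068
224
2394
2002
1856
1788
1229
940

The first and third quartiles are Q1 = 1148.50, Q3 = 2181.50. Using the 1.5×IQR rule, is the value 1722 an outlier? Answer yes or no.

no

IQR = Q3 − Q1 = 2181.50 − 1148.50 = 1033.00.
Lower fence = Q1 − 1.5·IQR = 1148.50 − 1549.50 = -401.00.
Upper fence = Q3 + 1.5·IQR = 2181.50 + 1549.50 = 3731.00.
1722 lies within [-401.00, 3731.00].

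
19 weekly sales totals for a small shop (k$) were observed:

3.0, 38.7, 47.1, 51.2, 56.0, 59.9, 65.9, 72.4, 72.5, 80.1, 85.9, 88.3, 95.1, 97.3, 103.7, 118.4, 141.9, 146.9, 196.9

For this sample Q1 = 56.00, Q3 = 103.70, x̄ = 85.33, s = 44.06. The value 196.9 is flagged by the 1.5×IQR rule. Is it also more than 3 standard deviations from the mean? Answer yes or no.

z = (196.9 − 85.33) / 44.06 = 2.53.
|z| = 2.53 ≤ 3.

no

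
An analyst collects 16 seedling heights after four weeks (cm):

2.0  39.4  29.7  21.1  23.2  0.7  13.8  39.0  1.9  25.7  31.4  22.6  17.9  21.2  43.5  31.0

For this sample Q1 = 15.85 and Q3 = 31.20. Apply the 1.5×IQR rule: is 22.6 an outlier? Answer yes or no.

no

IQR = Q3 − Q1 = 31.20 − 15.85 = 15.35.
Lower fence = Q1 − 1.5·IQR = 15.85 − 23.025 = -7.175.
Upper fence = Q3 + 1.5·IQR = 31.20 + 23.025 = 54.225.
22.6 lies within [-7.175, 54.225].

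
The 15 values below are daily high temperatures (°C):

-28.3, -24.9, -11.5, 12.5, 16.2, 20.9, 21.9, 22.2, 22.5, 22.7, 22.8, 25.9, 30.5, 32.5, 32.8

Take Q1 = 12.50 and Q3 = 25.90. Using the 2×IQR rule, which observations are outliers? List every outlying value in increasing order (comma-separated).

IQR = Q3 − Q1 = 25.90 − 12.50 = 13.40.
Lower fence = Q1 − 2·IQR = 12.50 − 26.80 = -14.30.
Upper fence = Q3 + 2·IQR = 25.90 + 26.80 = 52.70.
-28.3 < -14.30 → outlier.
-24.9 < -14.30 → outlier.
All remaining values lie within [-14.30, 52.70].

-28.3, -24.9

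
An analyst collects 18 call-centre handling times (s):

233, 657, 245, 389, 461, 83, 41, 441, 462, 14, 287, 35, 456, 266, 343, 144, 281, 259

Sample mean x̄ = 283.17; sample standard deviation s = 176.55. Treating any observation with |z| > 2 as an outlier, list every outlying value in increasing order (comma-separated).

657

Cutoffs at x̄ ± 2s: 283.17 ± 2·176.55 = [-69.93, 636.27].
657: z = 2.12, |z| > 2 → outlier.
Every other value lies within [-69.93, 636.27].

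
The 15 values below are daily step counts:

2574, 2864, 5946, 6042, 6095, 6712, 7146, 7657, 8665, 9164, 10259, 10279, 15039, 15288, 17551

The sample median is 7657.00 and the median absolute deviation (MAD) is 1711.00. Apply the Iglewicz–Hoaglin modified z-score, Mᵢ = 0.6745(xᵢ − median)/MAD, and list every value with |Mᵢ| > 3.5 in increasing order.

17551

|Mᵢ| > 3.5 ⇔ |xᵢ − 7657.00| > 3.5·1711.00/0.6745 = 8878.43.
So outliers lie outside [-1221.43, 16535.43].
17551: M = 3.90 → outlier.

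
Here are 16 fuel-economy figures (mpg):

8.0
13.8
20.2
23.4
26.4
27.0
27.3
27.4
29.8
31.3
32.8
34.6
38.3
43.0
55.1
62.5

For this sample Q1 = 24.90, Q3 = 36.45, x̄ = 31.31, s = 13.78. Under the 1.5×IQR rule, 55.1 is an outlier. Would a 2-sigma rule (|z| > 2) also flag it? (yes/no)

z = (55.1 − 31.31) / 13.78 = 1.73.
|z| = 1.73 ≤ 2.

no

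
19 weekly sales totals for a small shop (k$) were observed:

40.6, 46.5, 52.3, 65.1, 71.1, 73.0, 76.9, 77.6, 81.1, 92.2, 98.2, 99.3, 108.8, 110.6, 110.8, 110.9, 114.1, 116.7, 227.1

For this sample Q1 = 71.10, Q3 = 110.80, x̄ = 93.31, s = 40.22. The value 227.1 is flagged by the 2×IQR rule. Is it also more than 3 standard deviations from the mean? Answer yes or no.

z = (227.1 − 93.31) / 40.22 = 3.33.
|z| = 3.33 > 3.

yes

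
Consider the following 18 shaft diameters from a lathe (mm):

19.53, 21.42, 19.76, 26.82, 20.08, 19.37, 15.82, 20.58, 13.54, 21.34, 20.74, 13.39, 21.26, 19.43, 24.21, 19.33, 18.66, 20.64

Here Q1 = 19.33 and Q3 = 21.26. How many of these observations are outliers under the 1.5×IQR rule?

5

IQR = 1.93; fences at 19.33 − 2.895 = 16.435 and 21.26 + 2.895 = 24.155.
Outside the cutoffs: 13.39, 13.54, 15.82, 24.21, 26.82.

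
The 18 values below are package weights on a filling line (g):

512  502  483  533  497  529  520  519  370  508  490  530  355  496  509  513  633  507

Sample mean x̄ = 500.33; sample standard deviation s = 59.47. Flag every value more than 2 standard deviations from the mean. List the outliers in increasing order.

Cutoffs at x̄ ± 2s: 500.33 ± 2·59.47 = [381.39, 619.27].
355: z = -2.44, |z| > 2 → outlier.
370: z = -2.19, |z| > 2 → outlier.
633: z = 2.23, |z| > 2 → outlier.
Every other value lies within [381.39, 619.27].

355, 370, 633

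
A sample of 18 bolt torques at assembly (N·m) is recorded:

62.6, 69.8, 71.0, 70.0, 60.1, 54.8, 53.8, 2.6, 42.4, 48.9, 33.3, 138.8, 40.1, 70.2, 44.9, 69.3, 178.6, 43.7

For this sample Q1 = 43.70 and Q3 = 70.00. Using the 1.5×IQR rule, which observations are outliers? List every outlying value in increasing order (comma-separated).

IQR = Q3 − Q1 = 70.00 − 43.70 = 26.30.
Lower fence = Q1 − 1.5·IQR = 43.70 − 39.45 = 4.25.
Upper fence = Q3 + 1.5·IQR = 70.00 + 39.45 = 109.45.
2.6 < 4.25 → outlier.
138.8 > 109.45 → outlier.
178.6 > 109.45 → outlier.
All remaining values lie within [4.25, 109.45].

2.6, 138.8, 178.6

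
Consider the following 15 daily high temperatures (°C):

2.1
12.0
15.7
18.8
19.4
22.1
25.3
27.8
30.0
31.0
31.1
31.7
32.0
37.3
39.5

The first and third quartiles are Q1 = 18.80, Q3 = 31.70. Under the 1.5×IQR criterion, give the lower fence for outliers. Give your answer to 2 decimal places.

IQR = Q3 − Q1 = 31.70 − 18.80 = 12.90.
Lower fence = Q1 − 1.5·IQR = 18.80 − 19.35 = -0.55.
Upper fence = Q3 + 1.5·IQR = 31.70 + 19.35 = 51.05.

-0.55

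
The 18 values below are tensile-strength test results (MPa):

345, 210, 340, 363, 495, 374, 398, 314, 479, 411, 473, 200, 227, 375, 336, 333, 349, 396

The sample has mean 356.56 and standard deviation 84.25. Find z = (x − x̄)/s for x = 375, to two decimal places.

z = (375 − 356.56) / 84.25 = 0.22.

0.22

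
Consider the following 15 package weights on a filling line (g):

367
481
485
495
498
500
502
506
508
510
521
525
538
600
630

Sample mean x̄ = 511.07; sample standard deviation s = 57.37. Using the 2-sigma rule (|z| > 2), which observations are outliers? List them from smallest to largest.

Cutoffs at x̄ ± 2s: 511.07 ± 2·57.37 = [396.33, 625.81].
367: z = -2.51, |z| > 2 → outlier.
630: z = 2.07, |z| > 2 → outlier.
Every other value lies within [396.33, 625.81].

367, 630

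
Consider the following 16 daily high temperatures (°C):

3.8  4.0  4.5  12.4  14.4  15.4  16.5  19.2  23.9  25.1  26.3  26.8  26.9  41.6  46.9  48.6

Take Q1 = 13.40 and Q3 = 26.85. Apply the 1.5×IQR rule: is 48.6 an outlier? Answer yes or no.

IQR = Q3 − Q1 = 26.85 − 13.40 = 13.45.
Lower fence = Q1 − 1.5·IQR = 13.40 − 20.175 = -6.775.
Upper fence = Q3 + 1.5·IQR = 26.85 + 20.175 = 47.025.
48.6 lies above the upper fence.

yes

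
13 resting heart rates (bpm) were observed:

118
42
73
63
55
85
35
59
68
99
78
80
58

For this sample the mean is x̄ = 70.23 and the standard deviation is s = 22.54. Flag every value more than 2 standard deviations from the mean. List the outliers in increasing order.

118

Cutoffs at x̄ ± 2s: 70.23 ± 2·22.54 = [25.15, 115.31].
118: z = 2.12, |z| > 2 → outlier.
Every other value lies within [25.15, 115.31].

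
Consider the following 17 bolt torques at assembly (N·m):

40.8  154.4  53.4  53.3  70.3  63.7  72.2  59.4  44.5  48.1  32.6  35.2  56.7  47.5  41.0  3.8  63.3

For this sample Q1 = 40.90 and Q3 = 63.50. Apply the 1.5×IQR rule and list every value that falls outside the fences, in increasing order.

3.8, 154.4

IQR = Q3 − Q1 = 63.50 − 40.90 = 22.60.
Lower fence = Q1 − 1.5·IQR = 40.90 − 33.90 = 7.00.
Upper fence = Q3 + 1.5·IQR = 63.50 + 33.90 = 97.40.
3.8 < 7.00 → outlier.
154.4 > 97.40 → outlier.
All remaining values lie within [7.00, 97.40].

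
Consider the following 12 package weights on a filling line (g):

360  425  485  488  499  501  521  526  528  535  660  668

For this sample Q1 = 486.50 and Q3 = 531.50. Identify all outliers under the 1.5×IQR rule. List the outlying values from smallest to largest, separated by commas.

360, 660, 668

IQR = Q3 − Q1 = 531.50 − 486.50 = 45.00.
Lower fence = Q1 − 1.5·IQR = 486.50 − 67.50 = 419.00.
Upper fence = Q3 + 1.5·IQR = 531.50 + 67.50 = 599.00.
360 < 419.00 → outlier.
660 > 599.00 → outlier.
668 > 599.00 → outlier.
All remaining values lie within [419.00, 599.00].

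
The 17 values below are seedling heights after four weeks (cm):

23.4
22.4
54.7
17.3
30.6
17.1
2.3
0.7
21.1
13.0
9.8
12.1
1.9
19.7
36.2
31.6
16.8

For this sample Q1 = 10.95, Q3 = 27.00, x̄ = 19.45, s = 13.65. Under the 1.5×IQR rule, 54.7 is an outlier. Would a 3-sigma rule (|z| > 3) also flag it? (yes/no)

z = (54.7 − 19.45) / 13.65 = 2.58.
|z| = 2.58 ≤ 3.

no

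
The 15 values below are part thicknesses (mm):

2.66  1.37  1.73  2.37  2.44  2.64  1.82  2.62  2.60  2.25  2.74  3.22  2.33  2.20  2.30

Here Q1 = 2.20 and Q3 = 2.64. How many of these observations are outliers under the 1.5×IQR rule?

1

IQR = 0.44; fences at 2.20 − 0.66 = 1.54 and 2.64 + 0.66 = 3.30.
Outside the cutoffs: 1.37.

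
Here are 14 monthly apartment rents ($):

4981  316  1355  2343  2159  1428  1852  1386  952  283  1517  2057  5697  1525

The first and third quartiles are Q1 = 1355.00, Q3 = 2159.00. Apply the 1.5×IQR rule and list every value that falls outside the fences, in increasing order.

4981, 5697

IQR = Q3 − Q1 = 2159.00 − 1355.00 = 804.00.
Lower fence = Q1 − 1.5·IQR = 1355.00 − 1206.00 = 149.00.
Upper fence = Q3 + 1.5·IQR = 2159.00 + 1206.00 = 3365.00.
4981 > 3365.00 → outlier.
5697 > 3365.00 → outlier.
All remaining values lie within [149.00, 3365.00].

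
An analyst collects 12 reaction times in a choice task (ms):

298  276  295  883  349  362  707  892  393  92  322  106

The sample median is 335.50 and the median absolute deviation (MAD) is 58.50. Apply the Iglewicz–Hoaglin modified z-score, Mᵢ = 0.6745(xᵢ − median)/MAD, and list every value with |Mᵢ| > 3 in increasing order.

|Mᵢ| > 3 ⇔ |xᵢ − 335.50| > 3·58.50/0.6745 = 260.19.
So outliers lie outside [75.31, 595.69].
707: M = 4.28 → outlier.
883: M = 6.31 → outlier.
892: M = 6.42 → outlier.

707, 883, 892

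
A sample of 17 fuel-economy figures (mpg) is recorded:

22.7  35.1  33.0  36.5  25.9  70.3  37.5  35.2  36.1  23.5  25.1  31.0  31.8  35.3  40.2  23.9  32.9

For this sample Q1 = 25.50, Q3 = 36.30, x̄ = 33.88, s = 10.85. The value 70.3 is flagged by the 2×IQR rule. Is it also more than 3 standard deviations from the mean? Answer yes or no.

z = (70.3 − 33.88) / 10.85 = 3.36.
|z| = 3.36 > 3.

yes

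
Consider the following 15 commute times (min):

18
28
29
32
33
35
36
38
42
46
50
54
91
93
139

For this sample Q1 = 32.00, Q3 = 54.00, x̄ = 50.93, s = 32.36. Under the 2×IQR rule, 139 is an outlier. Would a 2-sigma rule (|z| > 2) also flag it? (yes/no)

yes

z = (139 − 50.93) / 32.36 = 2.72.
|z| = 2.72 > 2.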